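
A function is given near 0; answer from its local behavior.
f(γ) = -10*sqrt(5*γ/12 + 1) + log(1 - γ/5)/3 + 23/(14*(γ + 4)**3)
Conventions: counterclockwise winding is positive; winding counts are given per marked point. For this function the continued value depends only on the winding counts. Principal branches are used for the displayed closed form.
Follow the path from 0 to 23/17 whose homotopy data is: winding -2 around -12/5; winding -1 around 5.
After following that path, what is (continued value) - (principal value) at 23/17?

Continued minus principal equals -(2/3)*pi*i.

The rational part is single-valued and drops out of the difference; each branch term changes only by its own monodromy.
(-10)*sqrt(1 - γ/(-12/5)): winding -2 is even, the square root returns to the same sheet, contribution 0.
(1/3)*log(1 - γ/(5)): each positive loop around 5 adds 2*pi*i to the log, so winding -1 contributes (1/3)*(-1)*2*pi*i = -(2/3)*pi*i.
Summing the contributions at γ = 23/17 gives -(2/3)*pi*i.


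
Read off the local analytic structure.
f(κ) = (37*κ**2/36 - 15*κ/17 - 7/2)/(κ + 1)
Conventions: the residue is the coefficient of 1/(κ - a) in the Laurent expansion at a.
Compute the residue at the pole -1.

At the order-1 pole -1 set g(κ) = (κ - (-1))*f(κ) = 37*κ**2/36 - 15*κ/17 - 7/2.
Simple pole: residue = g(a) at a = -1, which is -973/612.

The residue is -973/612.


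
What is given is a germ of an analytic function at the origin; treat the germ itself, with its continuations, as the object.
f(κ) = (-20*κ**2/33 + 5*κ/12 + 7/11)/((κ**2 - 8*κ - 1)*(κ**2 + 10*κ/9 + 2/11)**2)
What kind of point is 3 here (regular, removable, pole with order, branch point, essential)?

Denominator factors: κ**2 - 8*κ - 1 = -16 at κ = 3; κ**2 + 10*κ/9 + 2/11 = 413/33 at κ = 3 — none vanishes.
So the germ continues analytically to 3.

The point is a regular point.


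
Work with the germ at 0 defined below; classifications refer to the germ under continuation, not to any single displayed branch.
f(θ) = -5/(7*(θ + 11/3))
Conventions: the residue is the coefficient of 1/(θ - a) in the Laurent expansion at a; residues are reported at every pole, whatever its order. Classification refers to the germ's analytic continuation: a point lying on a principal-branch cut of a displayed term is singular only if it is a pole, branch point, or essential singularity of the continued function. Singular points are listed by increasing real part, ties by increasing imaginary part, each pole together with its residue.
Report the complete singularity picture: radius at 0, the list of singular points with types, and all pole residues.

Denominator factor (θ + 11/3): pole of order 1 at -11/3, modulus 11/3.
The radius of convergence is the smallest modulus among the singular points: 11/3.
At the order-1 pole -11/3 set g(θ) = (θ - (-11/3))*f(θ) = -5/7.
Simple pole: residue = g(a) at a = -11/3, which is -5/7.

Radius of convergence at 0: 11/3.
At -11/3: a pole of order 1; residue -5/7.


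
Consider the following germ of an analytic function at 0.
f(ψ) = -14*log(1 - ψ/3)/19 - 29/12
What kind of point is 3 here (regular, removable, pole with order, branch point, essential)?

The term (-14/19)*log(1 - ψ/(3)) has argument 1 - 3/(3) = 0 at 3: a logarithmic (infinitely-sheeted) branch point; the remaining terms are analytic or single-valued there.

The point is a logarithmic branch point.


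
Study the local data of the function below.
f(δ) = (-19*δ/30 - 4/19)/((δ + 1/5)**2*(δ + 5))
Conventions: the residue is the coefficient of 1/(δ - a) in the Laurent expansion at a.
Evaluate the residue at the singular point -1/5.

The residue is -8425/65664.

At the order-2 pole -1/5 set g(δ) = (δ - (-1/5))^2*f(δ) = (-19*δ/30 - 4/19)/(δ + 5).
Order-2 pole: residue = g'(a); g'(-1/5) = -8425/65664, so the residue is -8425/65664.


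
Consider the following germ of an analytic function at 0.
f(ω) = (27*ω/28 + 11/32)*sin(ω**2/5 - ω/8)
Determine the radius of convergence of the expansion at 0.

The radius of convergence is infinite.

The factor sin(ω**2/5 - ω/8) is entire and contributes no finite singular point.
The polynomial part has no poles.
No finite singular points: the Taylor series at 0 converges everywhere.


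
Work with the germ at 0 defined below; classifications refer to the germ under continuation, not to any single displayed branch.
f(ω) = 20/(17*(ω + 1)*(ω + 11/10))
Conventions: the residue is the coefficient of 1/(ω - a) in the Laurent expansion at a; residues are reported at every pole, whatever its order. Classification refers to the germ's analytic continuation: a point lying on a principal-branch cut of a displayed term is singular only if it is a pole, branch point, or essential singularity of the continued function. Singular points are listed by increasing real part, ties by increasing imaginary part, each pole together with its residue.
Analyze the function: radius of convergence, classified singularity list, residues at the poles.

Radius of convergence at 0: 1.
At -11/10: a pole of order 1; residue -200/17.
At -1: a pole of order 1; residue 200/17.

Denominator factor (ω + 11/10): pole of order 1 at -11/10, modulus 11/10.
Denominator factor (ω + 1): pole of order 1 at -1, modulus 1.
The radius of convergence is the smallest modulus among the singular points: 1.
At the order-1 pole -11/10 set g(ω) = (ω - (-11/10))*f(ω) = 20/(17*(ω + 1)).
Simple pole: residue = g(a) at a = -11/10, which is -200/17.
At the order-1 pole -1 set g(ω) = (ω - (-1))*f(ω) = 20/(17*(ω + 11/10)).
Simple pole: residue = g(a) at a = -1, which is 200/17.
List the singular points by increasing real part (a conjugate pair: the negative imaginary part first).


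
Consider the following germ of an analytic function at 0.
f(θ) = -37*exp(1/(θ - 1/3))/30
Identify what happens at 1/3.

The exponent 1/(θ - (1/3)) has a pole at 1/3, so exp(1/(θ - (1/3))) takes every nonzero value near it: an essential singularity (not a pole of any order).

The point is an essential singularity.


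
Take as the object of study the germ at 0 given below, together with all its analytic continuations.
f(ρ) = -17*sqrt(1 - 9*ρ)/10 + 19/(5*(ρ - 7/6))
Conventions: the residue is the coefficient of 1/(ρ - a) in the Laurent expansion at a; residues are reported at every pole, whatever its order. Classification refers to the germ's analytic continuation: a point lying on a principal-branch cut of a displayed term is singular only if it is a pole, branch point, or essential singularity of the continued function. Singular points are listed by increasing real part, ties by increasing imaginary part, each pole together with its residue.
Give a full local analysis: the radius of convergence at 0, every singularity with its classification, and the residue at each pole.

Denominator factor (ρ - 7/6): pole of order 1 at 7/6, modulus 7/6.
Branch term (-17/10)*sqrt(1 - ρ/(1/9)): its argument vanishes at ρ = 1/9, a square-root branch point, modulus 1/9.
The radius of convergence is the smallest modulus among the singular points: 1/9.
The branch term is analytic at 7/6 and contributes nothing to the residue; only the rational part matters.
At the order-1 pole 7/6 set g(ρ) = (ρ - (7/6))*(rational part) = 19/5.
Simple pole: residue = g(a) at a = 7/6, which is 19/5.
List the singular points by increasing real part (a conjugate pair: the negative imaginary part first).

Radius of convergence at 0: 1/9.
At 1/9: an algebraic (square-root) branch point.
At 7/6: a pole of order 1; residue 19/5.


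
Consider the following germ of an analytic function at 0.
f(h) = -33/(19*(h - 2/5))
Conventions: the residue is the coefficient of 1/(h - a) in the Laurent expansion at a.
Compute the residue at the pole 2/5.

At the order-1 pole 2/5 set g(h) = (h - (2/5))*f(h) = -33/19.
Simple pole: residue = g(a) at a = 2/5, which is -33/19.

The residue is -33/19.


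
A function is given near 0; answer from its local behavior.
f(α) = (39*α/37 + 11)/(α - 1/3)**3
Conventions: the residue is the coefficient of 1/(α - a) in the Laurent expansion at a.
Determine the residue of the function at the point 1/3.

The residue is 0.

At the order-3 pole 1/3 set g(α) = (α - (1/3))^3*f(α) = 39*α/37 + 11.
Order-3 pole: residue = g''(a)/2; g''(1/3) = 0, so the residue is 0.


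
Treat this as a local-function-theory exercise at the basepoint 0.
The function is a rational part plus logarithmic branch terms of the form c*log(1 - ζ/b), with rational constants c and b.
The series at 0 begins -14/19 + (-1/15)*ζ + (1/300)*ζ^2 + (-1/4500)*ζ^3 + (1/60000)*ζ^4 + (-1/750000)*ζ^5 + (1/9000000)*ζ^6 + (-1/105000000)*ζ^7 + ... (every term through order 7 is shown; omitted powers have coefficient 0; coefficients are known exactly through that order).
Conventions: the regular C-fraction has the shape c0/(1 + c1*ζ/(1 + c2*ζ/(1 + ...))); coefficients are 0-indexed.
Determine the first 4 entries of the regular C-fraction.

Taylor coefficients (read off): a_0 = -14/19, a_1 = -1/15, a_2 = 1/300, a_3 = -1/4500.
c0 = a_0 = -14/19. Peel one level at a time: if S = 1 + c*ζ/S' with S'(0) = 1, then c is the ζ-coefficient of S and S' = c*ζ/(S - 1).
S_1 = c0/f = 1 + (-19/210)*ζ + (1121/88200)*ζ^2 + ...; c1 = -19/210.
S_2 = c1*ζ/(S_1 - 1) = 1 + (59/420)*ζ + (-1/1200)*ζ^2 + ...; c2 = 59/420.
S_3 = c2*ζ/(S_2 - 1) = 1 + (7/1180)*ζ + ...; c3 = 7/1180.

The regular C-fraction coefficients are [-14/19, -19/210, 59/420, 7/1180].


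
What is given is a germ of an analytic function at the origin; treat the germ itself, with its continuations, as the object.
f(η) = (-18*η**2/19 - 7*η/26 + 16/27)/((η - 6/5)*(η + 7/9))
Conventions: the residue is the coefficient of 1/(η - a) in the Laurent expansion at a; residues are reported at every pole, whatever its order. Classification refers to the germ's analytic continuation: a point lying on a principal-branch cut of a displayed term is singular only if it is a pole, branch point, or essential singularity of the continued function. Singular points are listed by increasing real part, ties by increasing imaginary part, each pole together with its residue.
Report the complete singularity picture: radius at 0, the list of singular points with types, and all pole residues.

Radius of convergence at 0: 7/9.
At -7/9: a pole of order 1; residue -15265/131898.
At 6/5: a pole of order 1; residue -182513/329745.

Denominator factor (η - 6/5): pole of order 1 at 6/5, modulus 6/5.
Denominator factor (η + 7/9): pole of order 1 at -7/9, modulus 7/9.
The radius of convergence is the smallest modulus among the singular points: 7/9.
At the order-1 pole -7/9 set g(η) = (η - (-7/9))*f(η) = (-18*η**2/19 - 7*η/26 + 16/27)/(η - 6/5).
Simple pole: residue = g(a) at a = -7/9, which is -15265/131898.
At the order-1 pole 6/5 set g(η) = (η - (6/5))*f(η) = (-18*η**2/19 - 7*η/26 + 16/27)/(η + 7/9).
Simple pole: residue = g(a) at a = 6/5, which is -182513/329745.
List the singular points by increasing real part (a conjugate pair: the negative imaginary part first).


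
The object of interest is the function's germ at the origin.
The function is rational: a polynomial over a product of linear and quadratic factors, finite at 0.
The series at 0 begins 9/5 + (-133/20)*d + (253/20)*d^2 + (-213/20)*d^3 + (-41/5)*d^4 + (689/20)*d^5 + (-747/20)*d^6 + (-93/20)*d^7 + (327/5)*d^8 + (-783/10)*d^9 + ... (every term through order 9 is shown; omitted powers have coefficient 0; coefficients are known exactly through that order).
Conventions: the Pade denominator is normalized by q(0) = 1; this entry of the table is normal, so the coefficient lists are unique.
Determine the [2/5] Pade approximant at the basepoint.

The Pade approximant has numerator coefficients [9/5, -99940888943/94282168060, 335847303351/94282168060]; denominator coefficients [1, 14639875796/4714108403, 30285593285/4714108403, 36894456121/4714108403, 31558746823/4714108403, 12965728873/4714108403].

Taylor coefficients needed (read off): a_0 = 9/5, a_1 = -133/20, a_2 = 253/20, a_3 = -213/20, a_4 = -41/5, a_5 = 689/20, a_6 = -747/20, a_7 = -93/20.
Write the denominator as Q(d) = 1 + q1*d + q2*d^2 + q3*d^3 + q4*d^4 + q5*d^5. Requiring Q*f - P = O(d^8) with deg P <= 2 kills the coefficients of d^3..d^7 in Q*f:
  d^3: a_3 + q1*a_2 + q2*a_1 + q3*a_0 = 0, i.e. -213/20 + (253/20)*q1 + (-133/20)*q2 + (9/5)*q3 = 0.
  d^4: a_4 + q1*a_3 + q2*a_2 + q3*a_1 + q4*a_0 = 0, i.e. -41/5 + (-213/20)*q1 + (253/20)*q2 + (-133/20)*q3 + (9/5)*q4 = 0.
  d^5: a_5 + q1*a_4 + q2*a_3 + q3*a_2 + q4*a_1 + q5*a_0 = 0, i.e. 689/20 + (-41/5)*q1 + (-213/20)*q2 + (253/20)*q3 + (-133/20)*q4 + (9/5)*q5 = 0.
  d^6: a_6 + q1*a_5 + q2*a_4 + q3*a_3 + q4*a_2 + q5*a_1 = 0, i.e. -747/20 + (689/20)*q1 + (-41/5)*q2 + (-213/20)*q3 + (253/20)*q4 + (-133/20)*q5 = 0.
  d^7: a_7 + q1*a_6 + q2*a_5 + q3*a_4 + q4*a_3 + q5*a_2 = 0, i.e. -93/20 + (-747/20)*q1 + (689/20)*q2 + (-41/5)*q3 + (-213/20)*q4 + (253/20)*q5 = 0.
Solving this linear system: q1 = 14639875796/4714108403, q2 = 30285593285/4714108403, q3 = 36894456121/4714108403, q4 = 31558746823/4714108403, q5 = 12965728873/4714108403.
The numerator is Q*f truncated at degree 2: P0 = a_0 = 9/5; P1 = a_1 + q1*a_0 = -99940888943/94282168060; P2 = a_2 + q1*a_1 + q2*a_0 = 335847303351/94282168060.


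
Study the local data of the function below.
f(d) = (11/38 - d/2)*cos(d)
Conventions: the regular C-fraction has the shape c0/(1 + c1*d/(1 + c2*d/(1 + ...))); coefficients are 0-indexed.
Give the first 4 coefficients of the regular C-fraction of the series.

The regular C-fraction coefficients are [11/38, 19/11, -843/418, 11/38].

Taylor coefficients (expand at 0): a_0 = 11/38, a_1 = -1/2, a_2 = -11/76, a_3 = 1/4.
c0 = a_0 = 11/38. Peel one level at a time: if S = 1 + c*d/S' with S'(0) = 1, then c is the d-coefficient of S and S' = c*d/(S - 1).
S_1 = c0/f = 1 + (19/11)*d + (843/242)*d^2 + ...; c1 = 19/11.
S_2 = c1*d/(S_1 - 1) = 1 + (-843/418)*d + (843/1444)*d^2 + ...; c2 = -843/418.
S_3 = c2*d/(S_2 - 1) = 1 + (11/38)*d + ...; c3 = 11/38.


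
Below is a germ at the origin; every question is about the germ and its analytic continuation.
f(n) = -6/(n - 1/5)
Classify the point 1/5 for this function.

The point is a pole of order 1.

The denominator factor n - 1/5 vanishes at 1/5 and appears to the power 1; the numerator there equals -6, nonzero, and no other factor vanishes.
Hence a pole whose order is the multiplicity, 1.


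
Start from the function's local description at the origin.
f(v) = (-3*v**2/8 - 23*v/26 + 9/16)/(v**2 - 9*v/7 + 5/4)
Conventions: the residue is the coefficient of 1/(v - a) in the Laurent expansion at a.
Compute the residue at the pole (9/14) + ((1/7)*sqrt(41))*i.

The factor v**2 - 9*v/7 + 5/4 splits as (v - a)(v - a') with a = (9/14) + ((1/7)*sqrt(41))*i, a' = (9/14) - ((1/7)*sqrt(41))*i. At the order-1 pole a set g(v) = (v - a)*f(v) = [-3*v**2/8 - 23*v/26 + 9/16] / (v - a').
Simple pole: residue = g(a) at a = (9/14) + ((1/7)*sqrt(41))*i, which is (-995/1456) - ((3111/238784)*sqrt(41))*i.

The residue is (-995/1456) - ((3111/238784)*sqrt(41))*i.


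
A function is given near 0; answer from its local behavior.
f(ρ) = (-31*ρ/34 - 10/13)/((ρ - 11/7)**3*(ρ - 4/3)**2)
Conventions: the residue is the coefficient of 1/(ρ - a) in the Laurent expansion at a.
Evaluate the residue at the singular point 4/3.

At the order-2 pole 4/3 set g(ρ) = (ρ - (4/3))^2*f(ρ) = (-31*ρ/34 - 10/13)/(ρ - 11/7)**3.
Order-2 pole: residue = g'(a); g'(4/3) = 530534907/276250, so the residue is 530534907/276250.

The residue is 530534907/276250.


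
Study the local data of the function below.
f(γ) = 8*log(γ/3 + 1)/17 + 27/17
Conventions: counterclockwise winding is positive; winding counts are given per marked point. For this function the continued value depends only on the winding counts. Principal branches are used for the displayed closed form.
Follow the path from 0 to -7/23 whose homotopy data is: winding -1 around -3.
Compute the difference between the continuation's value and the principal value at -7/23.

The rational part is single-valued and drops out of the difference; each branch term changes only by its own monodromy.
(8/17)*log(1 - γ/(-3)): each positive loop around -3 adds 2*pi*i to the log, so winding -1 contributes (8/17)*(-1)*2*pi*i = -(16/17)*pi*i.
Summing the contributions at γ = -7/23 gives -(16/17)*pi*i.

Continued minus principal equals -(16/17)*pi*i.


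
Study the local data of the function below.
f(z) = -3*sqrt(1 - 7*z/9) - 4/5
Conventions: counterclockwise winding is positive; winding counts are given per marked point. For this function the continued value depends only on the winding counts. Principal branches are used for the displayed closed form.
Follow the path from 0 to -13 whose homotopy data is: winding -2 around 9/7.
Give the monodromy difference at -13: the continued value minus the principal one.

Continued minus principal equals 0.

The rational part is single-valued and drops out of the difference; each branch term changes only by its own monodromy.
(-3)*sqrt(1 - z/(9/7)): winding -2 is even, the square root returns to the same sheet, contribution 0.
Summing the contributions at z = -13 gives 0.


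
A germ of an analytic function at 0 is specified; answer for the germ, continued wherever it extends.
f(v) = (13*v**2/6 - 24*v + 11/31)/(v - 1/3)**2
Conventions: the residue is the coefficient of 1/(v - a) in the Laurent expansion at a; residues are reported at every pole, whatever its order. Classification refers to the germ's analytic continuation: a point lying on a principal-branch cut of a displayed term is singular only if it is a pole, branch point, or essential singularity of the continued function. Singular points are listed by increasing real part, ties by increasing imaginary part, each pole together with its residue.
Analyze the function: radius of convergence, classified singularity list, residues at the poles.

Denominator factor (v - 1/3)^2: pole of order 2 at 1/3, modulus 1/3.
The radius of convergence is the smallest modulus among the singular points: 1/3.
At the order-2 pole 1/3 set g(v) = (v - (1/3))^2*f(v) = 13*v**2/6 - 24*v + 11/31.
Order-2 pole: residue = g'(a); g'(1/3) = -203/9, so the residue is -203/9.

Radius of convergence at 0: 1/3.
At 1/3: a pole of order 2; residue -203/9.


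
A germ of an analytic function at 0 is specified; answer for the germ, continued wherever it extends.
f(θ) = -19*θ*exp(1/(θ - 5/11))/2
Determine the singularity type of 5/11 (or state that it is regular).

The point is an essential singularity.

The exponent 1/(θ - (5/11)) has a pole at 5/11, so exp(1/(θ - (5/11))) takes every nonzero value near it: an essential singularity (not a pole of any order).


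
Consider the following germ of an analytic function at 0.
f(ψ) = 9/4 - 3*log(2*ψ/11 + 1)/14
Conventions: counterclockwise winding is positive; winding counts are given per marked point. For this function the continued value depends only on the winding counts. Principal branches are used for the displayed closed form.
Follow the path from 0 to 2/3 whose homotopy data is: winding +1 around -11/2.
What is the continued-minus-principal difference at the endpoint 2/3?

The rational part is single-valued and drops out of the difference; each branch term changes only by its own monodromy.
(-3/14)*log(1 - ψ/(-11/2)): each positive loop around -11/2 adds 2*pi*i to the log, so winding +1 contributes (-3/14)*(1)*2*pi*i = -(3/7)*pi*i.
Summing the contributions at ψ = 2/3 gives -(3/7)*pi*i.

Continued minus principal equals -(3/7)*pi*i.


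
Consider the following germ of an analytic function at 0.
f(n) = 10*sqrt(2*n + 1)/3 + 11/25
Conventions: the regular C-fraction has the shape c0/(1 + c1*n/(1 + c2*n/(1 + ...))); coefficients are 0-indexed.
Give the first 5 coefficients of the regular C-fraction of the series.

Taylor coefficients (expand at 0): a_0 = 283/75, a_1 = 10/3, a_2 = -5/3, a_3 = 5/3, a_4 = -25/12.
c0 = a_0 = 283/75. Peel one level at a time: if S = 1 + c*n/S' with S'(0) = 1, then c is the n-coefficient of S and S' = c*n/(S - 1).
S_1 = c0/f = 1 + (-250/283)*n + (97875/80089)*n^2 + ...; c1 = -250/283.
S_2 = c1*n/(S_1 - 1) = 1 + (783/566)*n + (-1/4)*n^2 + ...; c2 = 783/566.
S_3 = c2*n/(S_2 - 1) = 1 + (283/1566)*n + (-363089/2452356)*n^2 + ...; c3 = 283/1566.
S_4 = c3*n/(S_3 - 1) = 1 + (1283/1566)*n + ...; c4 = 1283/1566.

The regular C-fraction coefficients are [283/75, -250/283, 783/566, 283/1566, 1283/1566].


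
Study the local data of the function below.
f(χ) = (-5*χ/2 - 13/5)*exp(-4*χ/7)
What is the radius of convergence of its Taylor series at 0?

The factor exp(-4*χ/7) is entire and contributes no finite singular point.
The polynomial part has no poles.
No finite singular points: the Taylor series at 0 converges everywhere.

The radius of convergence is infinite.


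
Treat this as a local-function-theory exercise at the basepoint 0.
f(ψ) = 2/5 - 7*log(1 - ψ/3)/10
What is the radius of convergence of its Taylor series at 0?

The radius of convergence is 3.

Branch term (-7/10)*log(1 - ψ/(3)): its argument vanishes at ψ = 3, a logarithmic branch point, modulus 3.
The radius of convergence is the smallest modulus among the singular points: 3.


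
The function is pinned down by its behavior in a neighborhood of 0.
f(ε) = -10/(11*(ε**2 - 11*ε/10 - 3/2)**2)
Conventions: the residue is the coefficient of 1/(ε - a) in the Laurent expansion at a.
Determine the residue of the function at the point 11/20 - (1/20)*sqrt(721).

The factor ε**2 - 11*ε/10 - 3/2 splits as (ε - a)(ε - a') with a = 11/20 - (1/20)*sqrt(721), a' = 11/20 + (1/20)*sqrt(721). At the order-2 pole a set g(ε) = (ε - a)^2*f(ε) = [-10/11] / (ε - a')^2.
Order-2 pole: residue = g'(a); g'(11/20 - (1/20)*sqrt(721)) = -(20000/5718251)*sqrt(721), so the residue is -(20000/5718251)*sqrt(721).

The residue is -(20000/5718251)*sqrt(721).


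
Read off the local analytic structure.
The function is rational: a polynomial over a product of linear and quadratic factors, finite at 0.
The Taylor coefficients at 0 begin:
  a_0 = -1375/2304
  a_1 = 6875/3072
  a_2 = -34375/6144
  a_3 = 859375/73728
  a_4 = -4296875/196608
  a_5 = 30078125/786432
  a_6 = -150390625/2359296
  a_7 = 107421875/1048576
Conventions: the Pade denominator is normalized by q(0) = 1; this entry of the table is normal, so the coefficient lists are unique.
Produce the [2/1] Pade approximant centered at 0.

The Pade approximant has numerator coefficients [-1375/2304, 6875/6912, -34375/36864]; denominator coefficients [1, 25/12].

Taylor coefficients needed (read off): a_0 = -1375/2304, a_1 = 6875/3072, a_2 = -34375/6144, a_3 = 859375/73728.
Write the denominator as Q(ε) = 1 + q1*ε. Requiring Q*f - P = O(ε^4) with deg P <= 2 kills the coefficients of ε^3..ε^3 in Q*f:
  ε^3: a_3 + q1*a_2 = 0, i.e. 859375/73728 + (-34375/6144)*q1 = 0.
Solving this linear system: q1 = 25/12.
The numerator is Q*f truncated at degree 2: P0 = a_0 = -1375/2304; P1 = a_1 + q1*a_0 = 6875/6912; P2 = a_2 + q1*a_1 = -34375/36864.


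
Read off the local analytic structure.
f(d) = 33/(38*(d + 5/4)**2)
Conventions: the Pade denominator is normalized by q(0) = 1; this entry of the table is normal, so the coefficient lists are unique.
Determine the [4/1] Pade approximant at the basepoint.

Taylor coefficients needed (expand at 0): a_0 = 264/475, a_1 = -2112/2375, a_2 = 12672/11875, a_3 = -67584/59375, a_4 = 67584/59375, a_5 = -1622016/1484375.
Write the denominator as Q(d) = 1 + q1*d. Requiring Q*f - P = O(d^6) with deg P <= 4 kills the coefficients of d^5..d^5 in Q*f:
  d^5: a_5 + q1*a_4 = 0, i.e. -1622016/1484375 + (67584/59375)*q1 = 0.
Solving this linear system: q1 = 24/25.
The numerator is Q*f truncated at degree 4: P0 = a_0 = 264/475; P1 = a_1 + q1*a_0 = -4224/11875; P2 = a_2 + q1*a_1 = 12672/59375; P3 = a_3 + q1*a_2 = -33792/296875; P4 = a_4 + q1*a_3 = 67584/1484375.

The Pade approximant has numerator coefficients [264/475, -4224/11875, 12672/59375, -33792/296875, 67584/1484375]; denominator coefficients [1, 24/25].


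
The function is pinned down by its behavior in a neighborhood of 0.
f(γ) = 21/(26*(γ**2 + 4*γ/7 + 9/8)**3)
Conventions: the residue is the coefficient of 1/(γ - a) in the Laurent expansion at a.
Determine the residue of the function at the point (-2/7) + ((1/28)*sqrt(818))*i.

The factor γ**2 + 4*γ/7 + 9/8 splits as (γ - a)(γ - a') with a = (-2/7) + ((1/28)*sqrt(818))*i, a' = (-2/7) - ((1/28)*sqrt(818))*i. At the order-3 pole a set g(γ) = (γ - a)^3*f(γ) = [21/26] / (γ - a')^3.
Order-3 pole: residue = g''(a)/2; g''((-2/7) + ((1/28)*sqrt(818))*i) = -((8470728/889433077)*sqrt(818))*i, so the residue is -((4235364/889433077)*sqrt(818))*i.

The residue is -((4235364/889433077)*sqrt(818))*i.


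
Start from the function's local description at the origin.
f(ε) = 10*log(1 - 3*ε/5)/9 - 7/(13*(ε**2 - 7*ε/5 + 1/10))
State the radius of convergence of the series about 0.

Denominator factor (ε**2 - 7*ε/5 + 1/10): discriminant 39/25, real irrational roots 7/10 + (1/10)*sqrt(39) and 7/10 - (1/10)*sqrt(39); poles of order 1, moduli 7/10 + (1/10)*sqrt(39) and 7/10 - (1/10)*sqrt(39).
Branch term (10/9)*log(1 - ε/(5/3)): its argument vanishes at ε = 5/3, a logarithmic branch point, modulus 5/3.
The radius of convergence is the smallest modulus among the singular points: 7/10 - (1/10)*sqrt(39).

The radius of convergence is 7/10 - (1/10)*sqrt(39).


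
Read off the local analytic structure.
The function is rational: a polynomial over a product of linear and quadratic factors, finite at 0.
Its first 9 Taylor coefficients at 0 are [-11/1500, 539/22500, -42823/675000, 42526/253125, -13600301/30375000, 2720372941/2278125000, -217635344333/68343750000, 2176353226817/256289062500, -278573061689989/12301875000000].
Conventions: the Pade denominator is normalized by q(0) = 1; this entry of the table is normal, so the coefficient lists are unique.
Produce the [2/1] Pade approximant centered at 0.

Taylor coefficients needed (read off): a_0 = -11/1500, a_1 = 539/22500, a_2 = -42823/675000, a_3 = 42526/253125.
Write the denominator as Q(β) = 1 + q1*β. Requiring Q*f - P = O(β^4) with deg P <= 2 kills the coefficients of β^3..β^3 in Q*f:
  β^3: a_3 + q1*a_2 = 0, i.e. 42526/253125 + (-42823/675000)*q1 = 0.
Solving this linear system: q1 = 30928/11679.
The numerator is Q*f truncated at degree 2: P0 = a_0 = -11/1500; P1 = a_1 + q1*a_0 = 44143/9732500; P2 = a_2 + q1*a_1 = -297/97325000.

The Pade approximant has numerator coefficients [-11/1500, 44143/9732500, -297/97325000]; denominator coefficients [1, 30928/11679].


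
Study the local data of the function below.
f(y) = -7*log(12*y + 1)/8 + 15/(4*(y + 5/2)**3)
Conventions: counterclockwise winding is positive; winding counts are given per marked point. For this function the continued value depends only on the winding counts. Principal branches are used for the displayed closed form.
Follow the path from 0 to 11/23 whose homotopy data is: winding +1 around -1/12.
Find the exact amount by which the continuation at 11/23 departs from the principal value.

The rational part is single-valued and drops out of the difference; each branch term changes only by its own monodromy.
(-7/8)*log(1 - y/(-1/12)): each positive loop around -1/12 adds 2*pi*i to the log, so winding +1 contributes (-7/8)*(1)*2*pi*i = -(7/4)*pi*i.
Summing the contributions at y = 11/23 gives -(7/4)*pi*i.

Continued minus principal equals -(7/4)*pi*i.


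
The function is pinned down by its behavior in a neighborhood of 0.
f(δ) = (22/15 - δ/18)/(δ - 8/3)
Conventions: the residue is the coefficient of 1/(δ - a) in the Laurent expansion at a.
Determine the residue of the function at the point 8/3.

At the order-1 pole 8/3 set g(δ) = (δ - (8/3))*f(δ) = 22/15 - δ/18.
Simple pole: residue = g(a) at a = 8/3, which is 178/135.

The residue is 178/135.


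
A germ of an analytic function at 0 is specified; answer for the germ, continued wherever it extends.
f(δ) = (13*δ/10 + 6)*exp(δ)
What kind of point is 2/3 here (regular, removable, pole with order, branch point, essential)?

There is no denominator, hence no pole anywhere.
The factor exp(δ) is entire.
So the germ continues analytically to 2/3.

The point is a regular point.


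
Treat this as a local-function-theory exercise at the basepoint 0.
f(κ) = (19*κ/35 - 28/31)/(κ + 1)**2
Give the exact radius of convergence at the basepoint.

Denominator factor (κ + 1)^2: pole of order 2 at -1, modulus 1.
The radius of convergence is the smallest modulus among the singular points: 1.

The radius of convergence is 1.


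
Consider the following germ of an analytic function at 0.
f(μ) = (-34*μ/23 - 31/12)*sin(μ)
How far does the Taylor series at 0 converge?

The factor sin(μ) is entire and contributes no finite singular point.
The polynomial part has no poles.
No finite singular points: the Taylor series at 0 converges everywhere.

The radius of convergence is infinite.


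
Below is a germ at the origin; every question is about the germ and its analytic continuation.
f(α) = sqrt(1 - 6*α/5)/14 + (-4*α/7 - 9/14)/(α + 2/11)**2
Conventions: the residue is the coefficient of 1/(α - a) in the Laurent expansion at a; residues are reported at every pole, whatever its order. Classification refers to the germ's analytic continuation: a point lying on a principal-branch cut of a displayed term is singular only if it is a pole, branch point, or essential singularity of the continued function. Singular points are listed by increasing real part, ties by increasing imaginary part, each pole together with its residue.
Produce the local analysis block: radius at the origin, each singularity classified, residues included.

Radius of convergence at 0: 2/11.
At -2/11: a pole of order 2; residue -4/7.
At 5/6: an algebraic (square-root) branch point.

Denominator factor (α + 2/11)^2: pole of order 2 at -2/11, modulus 2/11.
Branch term (1/14)*sqrt(1 - α/(5/6)): its argument vanishes at α = 5/6, a square-root branch point, modulus 5/6.
The radius of convergence is the smallest modulus among the singular points: 2/11.
The branch term is analytic at -2/11 and contributes nothing to the residue; only the rational part matters.
At the order-2 pole -2/11 set g(α) = (α - (-2/11))^2*(rational part) = -4*α/7 - 9/14.
Order-2 pole: residue = g'(a); g'(-2/11) = -4/7, so the residue is -4/7.
List the singular points by increasing real part (a conjugate pair: the negative imaginary part first).


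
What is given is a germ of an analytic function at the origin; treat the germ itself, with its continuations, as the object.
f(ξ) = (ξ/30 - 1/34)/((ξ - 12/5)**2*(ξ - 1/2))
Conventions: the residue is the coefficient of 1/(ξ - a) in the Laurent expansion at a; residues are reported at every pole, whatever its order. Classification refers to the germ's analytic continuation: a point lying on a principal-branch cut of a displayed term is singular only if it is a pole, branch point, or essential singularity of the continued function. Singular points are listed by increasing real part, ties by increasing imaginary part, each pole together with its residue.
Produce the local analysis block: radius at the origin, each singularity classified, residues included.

Denominator factor (ξ - 1/2): pole of order 1 at 1/2, modulus 1/2.
Denominator factor (ξ - 12/5)^2: pole of order 2 at 12/5, modulus 12/5.
The radius of convergence is the smallest modulus among the singular points: 1/2.
At the order-1 pole 1/2 set g(ξ) = (ξ - (1/2))*f(ξ) = (ξ/30 - 1/34)/(ξ - 12/5)**2.
Simple pole: residue = g(a) at a = 1/2, which is -65/18411.
At the order-2 pole 12/5 set g(ξ) = (ξ - (12/5))^2*f(ξ) = (ξ/30 - 1/34)/(ξ - 1/2).
Order-2 pole: residue = g'(a); g'(12/5) = 65/18411, so the residue is 65/18411.
List the singular points by increasing real part (a conjugate pair: the negative imaginary part first).

Radius of convergence at 0: 1/2.
At 1/2: a pole of order 1; residue -65/18411.
At 12/5: a pole of order 2; residue 65/18411.


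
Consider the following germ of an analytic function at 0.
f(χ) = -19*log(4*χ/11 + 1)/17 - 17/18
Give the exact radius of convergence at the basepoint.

The radius of convergence is 11/4.

Branch term (-19/17)*log(1 - χ/(-11/4)): its argument vanishes at χ = -11/4, a logarithmic branch point, modulus 11/4.
The radius of convergence is the smallest modulus among the singular points: 11/4.


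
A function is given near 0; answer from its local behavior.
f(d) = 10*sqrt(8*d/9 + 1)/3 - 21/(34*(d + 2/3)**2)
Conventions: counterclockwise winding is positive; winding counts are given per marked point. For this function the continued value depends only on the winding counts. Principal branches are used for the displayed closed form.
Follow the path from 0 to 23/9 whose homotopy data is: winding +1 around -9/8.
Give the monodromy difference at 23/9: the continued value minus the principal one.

Continued minus principal equals -(20/27)*sqrt(265).

The rational part is single-valued and drops out of the difference; each branch term changes only by its own monodromy.
(10/3)*sqrt(1 - d/(-9/8)): winding +1 is odd, the square root flips sign, contributing -2*(10/3)*sqrt(1 - (23/9)/(-9/8)) = -2*(10/3)*sqrt(265/81) = -(20/27)*sqrt(265).
Summing the contributions at d = 23/9 gives -(20/27)*sqrt(265).


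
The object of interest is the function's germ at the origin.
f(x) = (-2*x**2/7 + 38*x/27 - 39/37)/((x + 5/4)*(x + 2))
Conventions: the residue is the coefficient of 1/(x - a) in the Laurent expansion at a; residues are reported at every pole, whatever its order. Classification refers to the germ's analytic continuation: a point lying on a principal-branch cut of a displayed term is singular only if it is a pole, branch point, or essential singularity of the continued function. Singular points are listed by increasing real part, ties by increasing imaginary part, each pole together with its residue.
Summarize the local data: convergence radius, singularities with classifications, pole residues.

Denominator factor (x + 5/4): pole of order 1 at -5/4, modulus 5/4.
Denominator factor (x + 2): pole of order 1 at -2, modulus 2.
The radius of convergence is the smallest modulus among the singular points: 5/4.
At the order-1 pole -2 set g(x) = (x - (-2))*f(x) = (-2*x**2/7 + 38*x/27 - 39/37)/(x + 5/4).
Simple pole: residue = g(a) at a = -2, which is 140188/20979.
At the order-1 pole -5/4 set g(x) = (x - (-5/4))*f(x) = (-2*x**2/7 + 38*x/27 - 39/37)/(x + 2).
Simple pole: residue = g(a) at a = -5/4, which is -182363/41958.
List the singular points by increasing real part (a conjugate pair: the negative imaginary part first).

Radius of convergence at 0: 5/4.
At -2: a pole of order 1; residue 140188/20979.
At -5/4: a pole of order 1; residue -182363/41958.


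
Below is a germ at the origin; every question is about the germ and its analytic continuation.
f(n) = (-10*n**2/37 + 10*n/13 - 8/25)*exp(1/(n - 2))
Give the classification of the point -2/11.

There is no denominator, hence no pole anywhere.
The essential point of exp(1/(n - (2))) is 2, not -2/11.
So the germ continues analytically to -2/11.

The point is a regular point.


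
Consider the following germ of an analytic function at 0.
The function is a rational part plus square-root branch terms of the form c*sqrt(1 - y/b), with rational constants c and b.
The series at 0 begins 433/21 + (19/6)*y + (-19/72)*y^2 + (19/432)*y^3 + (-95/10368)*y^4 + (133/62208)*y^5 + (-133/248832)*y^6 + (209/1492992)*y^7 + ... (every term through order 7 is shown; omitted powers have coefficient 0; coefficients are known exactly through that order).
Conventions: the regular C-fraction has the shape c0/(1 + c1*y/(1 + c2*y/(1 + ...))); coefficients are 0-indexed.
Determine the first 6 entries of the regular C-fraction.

Taylor coefficients (read off): a_0 = 433/21, a_1 = 19/6, a_2 = -19/72, a_3 = 19/432, a_4 = -95/10368, a_5 = 133/62208.
c0 = a_0 = 433/21. Peel one level at a time: if S = 1 + c*y/S' with S'(0) = 1, then c is the y-coefficient of S and S' = c*y/(S - 1).
S_1 = c0/f = 1 + (-133/866)*y + (163723/4499736)*y^2 + ...; c1 = -133/866.
S_2 = c1*y/(S_1 - 1) = 1 + (1231/5196)*y + (-1/144)*y^2 + ...; c2 = 1231/5196.
S_3 = c2*y/(S_2 - 1) = 1 + (433/14772)*y + (-878557/218211984)*y^2 + ...; c3 = 433/14772.
S_4 = c3*y/(S_3 - 1) = 1 + (2029/14772)*y + (-1/144)*y^2 + ...; c4 = 2029/14772.
S_5 = c4*y/(S_4 - 1) = 1 + (1231/24348)*y + ...; c5 = 1231/24348.

The regular C-fraction coefficients are [433/21, -133/866, 1231/5196, 433/14772, 2029/14772, 1231/24348].


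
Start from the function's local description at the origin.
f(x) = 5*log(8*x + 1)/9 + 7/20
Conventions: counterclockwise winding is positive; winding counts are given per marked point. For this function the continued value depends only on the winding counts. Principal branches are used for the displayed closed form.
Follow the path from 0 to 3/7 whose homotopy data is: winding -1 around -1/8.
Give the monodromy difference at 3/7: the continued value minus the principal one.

The rational part is single-valued and drops out of the difference; each branch term changes only by its own monodromy.
(5/9)*log(1 - x/(-1/8)): each positive loop around -1/8 adds 2*pi*i to the log, so winding -1 contributes (5/9)*(-1)*2*pi*i = -(10/9)*pi*i.
Summing the contributions at x = 3/7 gives -(10/9)*pi*i.

Continued minus principal equals -(10/9)*pi*i.


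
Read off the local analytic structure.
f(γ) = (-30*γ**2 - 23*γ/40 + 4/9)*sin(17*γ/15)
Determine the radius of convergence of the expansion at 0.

The factor sin(17*γ/15) is entire and contributes no finite singular point.
The polynomial part has no poles.
No finite singular points: the Taylor series at 0 converges everywhere.

The radius of convergence is infinite.


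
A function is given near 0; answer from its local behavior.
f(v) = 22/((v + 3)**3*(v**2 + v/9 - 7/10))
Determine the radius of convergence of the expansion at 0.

The radius of convergence is -1/18 + (1/90)*sqrt(5695).

Denominator factor (v**2 + v/9 - 7/10): discriminant 1139/405, real irrational roots -1/18 + (1/90)*sqrt(5695) and -1/18 - (1/90)*sqrt(5695); poles of order 1, moduli -1/18 + (1/90)*sqrt(5695) and 1/18 + (1/90)*sqrt(5695).
Denominator factor (v + 3)^3: pole of order 3 at -3, modulus 3.
The radius of convergence is the smallest modulus among the singular points: -1/18 + (1/90)*sqrt(5695).


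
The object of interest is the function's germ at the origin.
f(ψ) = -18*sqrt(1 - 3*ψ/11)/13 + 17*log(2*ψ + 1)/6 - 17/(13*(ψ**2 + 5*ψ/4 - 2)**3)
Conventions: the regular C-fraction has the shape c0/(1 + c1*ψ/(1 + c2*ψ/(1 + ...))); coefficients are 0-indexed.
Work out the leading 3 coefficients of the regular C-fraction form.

The regular C-fraction coefficients are [-127/104, 169183/33528, -23996700907/5672367624].

Taylor coefficients (expand at 0): a_0 = -127/104, a_1 = 169183/27456, a_2 = -6071111/1208064.
c0 = a_0 = -127/104. Peel one level at a time: if S = 1 + c*ψ/S' with S'(0) = 1, then c is the ψ-coefficient of S and S' = c*ψ/(S - 1).
S_1 = c0/f = 1 + (169183/33528)*ψ + (23996700907/1124126784)*ψ^2 + ...; c1 = 169183/33528.
S_2 = c1*ψ/(S_1 - 1) = 1 + (-23996700907/5672367624)*ψ + ...; c2 = -23996700907/5672367624.


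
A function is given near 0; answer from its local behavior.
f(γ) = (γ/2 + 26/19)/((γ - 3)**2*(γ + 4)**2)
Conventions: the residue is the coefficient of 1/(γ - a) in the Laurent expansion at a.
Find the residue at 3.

At the order-2 pole 3 set g(γ) = (γ - (3))^2*f(γ) = (γ/2 + 26/19)/(γ + 4)**2.
Order-2 pole: residue = g'(a); g'(3) = -85/13034, so the residue is -85/13034.

The residue is -85/13034.


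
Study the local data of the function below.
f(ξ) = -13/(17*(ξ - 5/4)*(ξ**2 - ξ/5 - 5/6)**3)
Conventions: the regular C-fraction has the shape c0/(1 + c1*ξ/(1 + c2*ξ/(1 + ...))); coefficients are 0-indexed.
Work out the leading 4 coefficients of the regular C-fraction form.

The regular C-fraction coefficients are [-11232/10625, -2/25, -1251/25, 174781/3475].

Taylor coefficients (expand at 0): a_0 = -11232/10625, a_1 = -22464/265625, a_2 = -28147392/6640625, a_3 = 13568256/33203125.
c0 = a_0 = -11232/10625. Peel one level at a time: if S = 1 + c*ξ/S' with S'(0) = 1, then c is the ξ-coefficient of S and S' = c*ξ/(S - 1).
S_1 = c0/f = 1 + (-2/25)*ξ + (-2502/625)*ξ^2 + ...; c1 = -2/25.
S_2 = c1*ξ/(S_1 - 1) = 1 + (-1251/25)*ξ + (1573029/625)*ξ^2 + ...; c2 = -1251/25.
S_3 = c2*ξ/(S_2 - 1) = 1 + (174781/3475)*ξ + ...; c3 = 174781/3475.
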